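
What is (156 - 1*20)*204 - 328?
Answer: 27416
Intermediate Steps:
(156 - 1*20)*204 - 328 = (156 - 20)*204 - 328 = 136*204 - 328 = 27744 - 328 = 27416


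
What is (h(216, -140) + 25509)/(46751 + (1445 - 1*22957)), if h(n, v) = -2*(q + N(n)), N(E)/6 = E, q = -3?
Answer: 7641/8413 ≈ 0.90824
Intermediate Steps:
N(E) = 6*E
h(n, v) = 6 - 12*n (h(n, v) = -2*(-3 + 6*n) = 6 - 12*n)
(h(216, -140) + 25509)/(46751 + (1445 - 1*22957)) = ((6 - 12*216) + 25509)/(46751 + (1445 - 1*22957)) = ((6 - 2592) + 25509)/(46751 + (1445 - 22957)) = (-2586 + 25509)/(46751 - 21512) = 22923/25239 = 22923*(1/25239) = 7641/8413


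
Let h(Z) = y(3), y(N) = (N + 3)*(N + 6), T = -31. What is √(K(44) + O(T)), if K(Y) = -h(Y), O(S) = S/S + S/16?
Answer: I*√879/4 ≈ 7.412*I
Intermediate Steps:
y(N) = (3 + N)*(6 + N)
h(Z) = 54 (h(Z) = 18 + 3² + 9*3 = 18 + 9 + 27 = 54)
O(S) = 1 + S/16 (O(S) = 1 + S*(1/16) = 1 + S/16)
K(Y) = -54 (K(Y) = -1*54 = -54)
√(K(44) + O(T)) = √(-54 + (1 + (1/16)*(-31))) = √(-54 + (1 - 31/16)) = √(-54 - 15/16) = √(-879/16) = I*√879/4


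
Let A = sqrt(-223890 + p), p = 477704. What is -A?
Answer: -sqrt(253814) ≈ -503.80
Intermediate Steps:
A = sqrt(253814) (A = sqrt(-223890 + 477704) = sqrt(253814) ≈ 503.80)
-A = -sqrt(253814)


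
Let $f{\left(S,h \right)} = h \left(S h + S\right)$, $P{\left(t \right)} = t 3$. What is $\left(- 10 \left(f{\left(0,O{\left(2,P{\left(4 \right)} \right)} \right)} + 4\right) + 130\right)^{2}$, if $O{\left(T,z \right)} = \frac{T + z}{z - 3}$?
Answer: $8100$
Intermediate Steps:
$P{\left(t \right)} = 3 t$
$O{\left(T,z \right)} = \frac{T + z}{-3 + z}$
$f{\left(S,h \right)} = h \left(S + S h\right)$
$\left(- 10 \left(f{\left(0,O{\left(2,P{\left(4 \right)} \right)} \right)} + 4\right) + 130\right)^{2} = \left(- 10 \left(0 \frac{2 + 3 \cdot 4}{-3 + 3 \cdot 4} \left(1 + \frac{2 + 3 \cdot 4}{-3 + 3 \cdot 4}\right) + 4\right) + 130\right)^{2} = \left(- 10 \left(0 \frac{2 + 12}{-3 + 12} \left(1 + \frac{2 + 12}{-3 + 12}\right) + 4\right) + 130\right)^{2} = \left(- 10 \left(0 \cdot \frac{1}{9} \cdot 14 \left(1 + \frac{1}{9} \cdot 14\right) + 4\right) + 130\right)^{2} = \left(- 10 \left(0 \cdot \frac{14}{9} \left(1 + \frac{14}{9}\right) + 4\right) + 130\right)^{2} = \left(- 10 \left(0 \cdot \frac{14}{9} \cdot \frac{23}{9} + 4\right) + 130\right)^{2} = \left(- 10 \left(0 + 4\right) + 130\right)^{2} = \left(\left(-10\right) 4 + 130\right)^{2} = \left(-40 + 130\right)^{2} = 90^{2} = 8100$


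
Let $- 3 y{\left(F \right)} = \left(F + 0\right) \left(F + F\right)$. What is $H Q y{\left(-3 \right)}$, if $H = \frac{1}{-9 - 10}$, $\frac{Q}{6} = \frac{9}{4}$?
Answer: $\frac{81}{19} \approx 4.2632$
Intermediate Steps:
$y{\left(F \right)} = - \frac{2 F^{2}}{3}$ ($y{\left(F \right)} = - \frac{\left(F + 0\right) \left(F + F\right)}{3} = - \frac{F 2 F}{3} = - \frac{2 F^{2}}{3}$)
$Q = \frac{27}{2}$ ($Q = 6 \cdot \frac{9}{4} = \frac{27}{2} \approx 13.5$)
$H = - \frac{1}{19}$ ($H = \frac{1}{-19} = - \frac{1}{19} \approx -0.052632$)
$H Q y{\left(-3 \right)} = \left(- \frac{1}{19}\right) \frac{27}{2} \left(- \frac{2 \left(-3\right)^{2}}{3}\right) = - \frac{27 \left(\left(- \frac{2}{3}\right) 9\right)}{38} = \left(- \frac{27}{38}\right) \left(-6\right) = \frac{81}{19}$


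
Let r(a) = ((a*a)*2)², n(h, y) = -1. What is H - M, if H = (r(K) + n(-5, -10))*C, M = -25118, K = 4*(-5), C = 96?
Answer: 61465022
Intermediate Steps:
K = -20
r(a) = 4*a⁴ (r(a) = (a²*2)² = (2*a²)² = 4*a⁴)
H = 61439904 (H = (4*(-20)⁴ - 1)*96 = (4*160000 - 1)*96 = (640000 - 1)*96 = 639999*96 = 61439904)
H - M = 61439904 - 1*(-25118) = 61439904 + 25118 = 61465022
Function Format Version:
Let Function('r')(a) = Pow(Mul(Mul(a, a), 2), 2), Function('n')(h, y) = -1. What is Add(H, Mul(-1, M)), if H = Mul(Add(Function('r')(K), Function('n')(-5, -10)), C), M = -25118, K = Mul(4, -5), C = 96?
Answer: 61465022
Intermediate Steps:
K = -20
Function('r')(a) = Mul(4, Pow(a, 4)) (Function('r')(a) = Pow(Mul(Pow(a, 2), 2), 2) = Pow(Mul(2, Pow(a, 2)), 2) = Mul(4, Pow(a, 4)))
H = 61439904 (H = Mul(Add(Mul(4, Pow(-20, 4)), -1), 96) = Mul(Add(Mul(4, 160000), -1), 96) = Mul(Add(640000, -1), 96) = Mul(639999, 96) = 61439904)
Add(H, Mul(-1, M)) = Add(61439904, Mul(-1, -25118)) = Add(61439904, 25118) = 61465022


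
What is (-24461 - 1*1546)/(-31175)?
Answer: 26007/31175 ≈ 0.83423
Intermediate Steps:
(-24461 - 1*1546)/(-31175) = (-24461 - 1546)*(-1/31175) = -26007*(-1/31175) = 26007/31175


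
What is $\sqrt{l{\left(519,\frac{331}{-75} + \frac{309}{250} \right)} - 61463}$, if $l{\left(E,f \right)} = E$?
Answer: $4 i \sqrt{3809} \approx 246.87 i$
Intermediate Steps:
$\sqrt{l{\left(519,\frac{331}{-75} + \frac{309}{250} \right)} - 61463} = \sqrt{519 - 61463} = \sqrt{-60944} = 4 i \sqrt{3809}$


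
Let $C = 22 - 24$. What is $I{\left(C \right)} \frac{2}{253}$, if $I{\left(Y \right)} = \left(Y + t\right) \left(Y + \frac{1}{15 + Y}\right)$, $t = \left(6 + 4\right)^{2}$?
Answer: $- \frac{4900}{3289} \approx -1.4898$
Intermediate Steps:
$C = -2$ ($C = 22 - 24 = -2$)
$t = 100$ ($t = 10^{2} = 100$)
$I{\left(Y \right)} = \left(100 + Y\right) \left(Y + \frac{1}{15 + Y}\right)$ ($I{\left(Y \right)} = \left(Y + 100\right) \left(Y + \frac{1}{15 + Y}\right) = \left(100 + Y\right) \left(Y + \frac{1}{15 + Y}\right)$)
$I{\left(C \right)} \frac{2}{253} = \frac{100 + \left(-2\right)^{3} + 115 \left(-2\right)^{2} + 1501 \left(-2\right)}{15 - 2} \cdot \frac{2}{253} = \frac{100 - 8 + 115 \cdot 4 - 3002}{13} \cdot 2 \cdot \frac{1}{253} = \frac{100 - 8 + 460 - 3002}{13} \cdot \frac{2}{253} = \frac{1}{13} \left(-2450\right) \frac{2}{253} = \left(- \frac{2450}{13}\right) \frac{2}{253} = - \frac{4900}{3289}$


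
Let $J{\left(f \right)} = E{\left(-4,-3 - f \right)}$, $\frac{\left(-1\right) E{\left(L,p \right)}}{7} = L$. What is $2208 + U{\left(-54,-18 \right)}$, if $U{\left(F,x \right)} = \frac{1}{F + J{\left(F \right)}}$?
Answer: $\frac{57407}{26} \approx 2208.0$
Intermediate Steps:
$E{\left(L,p \right)} = - 7 L$
$J{\left(f \right)} = 28$ ($J{\left(f \right)} = \left(-7\right) \left(-4\right) = 28$)
$U{\left(F,x \right)} = \frac{1}{28 + F}$ ($U{\left(F,x \right)} = \frac{1}{F + 28} = \frac{1}{28 + F}$)
$2208 + U{\left(-54,-18 \right)} = 2208 + \frac{1}{28 - 54} = 2208 + \frac{1}{-26} = 2208 - \frac{1}{26} = \frac{57407}{26}$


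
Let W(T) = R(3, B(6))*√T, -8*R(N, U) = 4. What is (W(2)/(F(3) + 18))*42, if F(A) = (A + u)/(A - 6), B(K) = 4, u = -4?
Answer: -63*√2/55 ≈ -1.6199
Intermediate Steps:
F(A) = (-4 + A)/(-6 + A) (F(A) = (A - 4)/(A - 6) = (-4 + A)/(-6 + A))
R(N, U) = -½ (R(N, U) = -⅛*4 = -½)
W(T) = -√T/2
(W(2)/(F(3) + 18))*42 = ((-√2/2)/((-4 + 3)/(-6 + 3) + 18))*42 = ((-√2/2)/(-1/(-3) + 18))*42 = ((-√2/2)/(-⅓*(-1) + 18))*42 = ((-√2/2)/(⅓ + 18))*42 = ((-√2/2)/(55/3))*42 = (-√2/2*(3/55))*42 = -3*√2/110*42 = -63*√2/55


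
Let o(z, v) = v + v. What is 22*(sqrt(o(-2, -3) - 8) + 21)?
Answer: 462 + 22*I*sqrt(14) ≈ 462.0 + 82.316*I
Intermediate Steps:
o(z, v) = 2*v
22*(sqrt(o(-2, -3) - 8) + 21) = 22*(sqrt(2*(-3) - 8) + 21) = 22*(sqrt(-6 - 8) + 21) = 22*(sqrt(-14) + 21) = 22*(I*sqrt(14) + 21) = 22*(21 + I*sqrt(14)) = 462 + 22*I*sqrt(14)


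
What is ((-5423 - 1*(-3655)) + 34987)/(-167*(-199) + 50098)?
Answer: 3691/9259 ≈ 0.39864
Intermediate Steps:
((-5423 - 1*(-3655)) + 34987)/(-167*(-199) + 50098) = ((-5423 + 3655) + 34987)/(33233 + 50098) = (-1768 + 34987)/83331 = 33219*(1/83331) = 3691/9259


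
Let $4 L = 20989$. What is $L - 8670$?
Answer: $- \frac{13691}{4} \approx -3422.8$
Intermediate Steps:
$L = \frac{20989}{4}$ ($L = \frac{1}{4} \cdot 20989 = \frac{20989}{4} \approx 5247.3$)
$L - 8670 = \frac{20989}{4} - 8670 = - \frac{13691}{4}$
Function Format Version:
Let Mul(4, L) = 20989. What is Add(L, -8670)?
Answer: Rational(-13691, 4) ≈ -3422.8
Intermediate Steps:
L = Rational(20989, 4) (L = Mul(Rational(1, 4), 20989) = Rational(20989, 4) ≈ 5247.3)
Add(L, -8670) = Add(Rational(20989, 4), -8670) = Rational(-13691, 4)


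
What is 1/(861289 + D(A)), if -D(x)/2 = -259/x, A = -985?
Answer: 985/848369147 ≈ 1.1611e-6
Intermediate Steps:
D(x) = 518/x (D(x) = -(-518)/x = 518/x)
1/(861289 + D(A)) = 1/(861289 + 518/(-985)) = 1/(861289 + 518*(-1/985)) = 1/(861289 - 518/985) = 1/(848369147/985) = 985/848369147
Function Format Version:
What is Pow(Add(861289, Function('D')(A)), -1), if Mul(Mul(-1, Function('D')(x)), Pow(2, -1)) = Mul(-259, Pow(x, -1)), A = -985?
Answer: Rational(985, 848369147) ≈ 1.1611e-6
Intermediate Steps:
Function('D')(x) = Mul(518, Pow(x, -1)) (Function('D')(x) = Mul(-2, Mul(-259, Pow(x, -1))) = Mul(518, Pow(x, -1)))
Pow(Add(861289, Function('D')(A)), -1) = Pow(Add(861289, Mul(518, Pow(-985, -1))), -1) = Pow(Add(861289, Mul(518, Rational(-1, 985))), -1) = Pow(Add(861289, Rational(-518, 985)), -1) = Pow(Rational(848369147, 985), -1) = Rational(985, 848369147)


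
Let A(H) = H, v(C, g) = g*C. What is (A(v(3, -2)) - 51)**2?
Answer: 3249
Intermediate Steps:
v(C, g) = C*g
(A(v(3, -2)) - 51)**2 = (3*(-2) - 51)**2 = (-6 - 51)**2 = (-57)**2 = 3249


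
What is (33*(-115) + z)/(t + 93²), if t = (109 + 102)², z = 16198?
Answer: 12403/53170 ≈ 0.23327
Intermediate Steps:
t = 44521 (t = 211² = 44521)
(33*(-115) + z)/(t + 93²) = (33*(-115) + 16198)/(44521 + 93²) = (-3795 + 16198)/(44521 + 8649) = 12403/53170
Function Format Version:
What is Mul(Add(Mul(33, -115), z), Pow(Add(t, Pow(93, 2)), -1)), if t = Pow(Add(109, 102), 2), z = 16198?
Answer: Rational(12403, 53170) ≈ 0.23327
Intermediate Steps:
t = 44521 (t = Pow(211, 2) = 44521)
Mul(Add(Mul(33, -115), z), Pow(Add(t, Pow(93, 2)), -1)) = Mul(Add(Mul(33, -115), 16198), Pow(Add(44521, Pow(93, 2)), -1)) = Mul(Add(-3795, 16198), Pow(Add(44521, 8649), -1)) = Mul(12403, Pow(53170, -1)) = Mul(12403, Rational(1, 53170)) = Rational(12403, 53170)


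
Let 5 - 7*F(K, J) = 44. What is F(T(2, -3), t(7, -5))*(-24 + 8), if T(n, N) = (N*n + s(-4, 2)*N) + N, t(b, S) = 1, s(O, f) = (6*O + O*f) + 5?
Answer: 624/7 ≈ 89.143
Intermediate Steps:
s(O, f) = 5 + 6*O + O*f
T(n, N) = -26*N + N*n (T(n, N) = (N*n + (5 + 6*(-4) - 4*2)*N) + N = (N*n + (5 - 24 - 8)*N) + N = (N*n - 27*N) + N = (-27*N + N*n) + N = -26*N + N*n)
F(K, J) = -39/7 (F(K, J) = 5/7 - ⅐*44 = 5/7 - 44/7 = -39/7)
F(T(2, -3), t(7, -5))*(-24 + 8) = -39*(-24 + 8)/7 = -39/7*(-16) = 624/7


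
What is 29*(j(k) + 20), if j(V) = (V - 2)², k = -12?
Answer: 6264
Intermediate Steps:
j(V) = (-2 + V)²
29*(j(k) + 20) = 29*((-2 - 12)² + 20) = 29*((-14)² + 20) = 29*(196 + 20) = 29*216 = 6264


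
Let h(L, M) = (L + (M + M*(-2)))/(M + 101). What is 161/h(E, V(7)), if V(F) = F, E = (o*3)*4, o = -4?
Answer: -17388/55 ≈ -316.15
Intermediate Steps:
E = -48 (E = -4*3*4 = -12*4 = -48)
h(L, M) = (L - M)/(101 + M) (h(L, M) = (L + (M - 2*M))/(101 + M) = (L - M)/(101 + M))
161/h(E, V(7)) = 161/(((-48 - 1*7)/(101 + 7))) = 161/(((-48 - 7)/108)) = 161/(((1/108)*(-55))) = 161/(-55/108) = 161*(-108/55) = -17388/55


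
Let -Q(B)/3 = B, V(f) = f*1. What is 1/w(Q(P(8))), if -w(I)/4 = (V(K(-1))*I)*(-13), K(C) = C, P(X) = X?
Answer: 1/1248 ≈ 0.00080128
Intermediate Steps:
V(f) = f
Q(B) = -3*B
w(I) = -52*I (w(I) = -4*(-I)*(-13) = -52*I)
1/w(Q(P(8))) = 1/(-(-156)*8) = 1/(-52*(-24)) = 1/1248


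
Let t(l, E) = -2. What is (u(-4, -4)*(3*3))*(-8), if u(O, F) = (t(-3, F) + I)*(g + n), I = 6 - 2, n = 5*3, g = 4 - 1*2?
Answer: -2448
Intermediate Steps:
g = 2 (g = 4 - 2 = 2)
n = 15
I = 4
u(O, F) = 34 (u(O, F) = (-2 + 4)*(2 + 15) = 2*17 = 34)
(u(-4, -4)*(3*3))*(-8) = (34*(3*3))*(-8) = (34*9)*(-8) = 306*(-8) = -2448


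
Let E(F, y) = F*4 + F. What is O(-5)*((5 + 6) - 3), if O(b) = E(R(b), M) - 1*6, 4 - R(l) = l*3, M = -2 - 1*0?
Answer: 712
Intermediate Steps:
M = -2 (M = -2 + 0 = -2)
R(l) = 4 - 3*l (R(l) = 4 - l*3 = 4 - 3*l)
E(F, y) = 5*F (E(F, y) = 4*F + F = 5*F)
O(b) = 14 - 15*b (O(b) = 5*(4 - 3*b) - 1*6 = (20 - 15*b) - 6 = 14 - 15*b)
O(-5)*((5 + 6) - 3) = (14 - 15*(-5))*((5 + 6) - 3) = (14 + 75)*(11 - 3) = 89*8 = 712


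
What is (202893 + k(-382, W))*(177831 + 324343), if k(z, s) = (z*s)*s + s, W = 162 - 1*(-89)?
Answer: -11983497679412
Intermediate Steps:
W = 251 (W = 162 + 89 = 251)
k(z, s) = s + z*s**2 (k(z, s) = (s*z)*s + s = z*s**2 + s = s + z*s**2)
(202893 + k(-382, W))*(177831 + 324343) = (202893 + 251*(1 + 251*(-382)))*(177831 + 324343) = (202893 + 251*(1 - 95882))*502174 = (202893 + 251*(-95881))*502174 = (202893 - 24066131)*502174 = -23863238*502174 = -11983497679412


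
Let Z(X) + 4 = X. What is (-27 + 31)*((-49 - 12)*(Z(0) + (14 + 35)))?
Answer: -10980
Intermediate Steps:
Z(X) = -4 + X
(-27 + 31)*((-49 - 12)*(Z(0) + (14 + 35))) = (-27 + 31)*((-49 - 12)*((-4 + 0) + (14 + 35))) = 4*(-61*(-4 + 49)) = 4*(-61*45) = 4*(-2745) = -10980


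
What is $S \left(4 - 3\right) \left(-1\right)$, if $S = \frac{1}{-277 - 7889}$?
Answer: $\frac{1}{8166} \approx 0.00012246$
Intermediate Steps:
$S = - \frac{1}{8166}$ ($S = \frac{1}{-8166} = - \frac{1}{8166} \approx -0.00012246$)
$S \left(4 - 3\right) \left(-1\right) = - \frac{\left(4 - 3\right) \left(-1\right)}{8166} = - \frac{1 \left(-1\right)}{8166} = \left(- \frac{1}{8166}\right) \left(-1\right) = \frac{1}{8166}$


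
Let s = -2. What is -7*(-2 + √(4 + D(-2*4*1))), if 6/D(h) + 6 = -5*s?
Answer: 14 - 7*√22/2 ≈ -2.4165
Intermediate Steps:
D(h) = 3/2 (D(h) = 6/(-6 - 5*(-2)) = 6/(-6 + 10) = 6/4 = 6*(¼) = 3/2)
-7*(-2 + √(4 + D(-2*4*1))) = -7*(-2 + √(4 + 3/2)) = -7*(-2 + √(11/2)) = -7*(-2 + √22/2) = 14 - 7*√22/2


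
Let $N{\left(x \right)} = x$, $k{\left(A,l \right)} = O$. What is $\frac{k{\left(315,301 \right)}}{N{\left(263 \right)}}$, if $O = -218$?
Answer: $- \frac{218}{263} \approx -0.8289$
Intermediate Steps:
$k{\left(A,l \right)} = -218$
$\frac{k{\left(315,301 \right)}}{N{\left(263 \right)}} = - \frac{218}{263}$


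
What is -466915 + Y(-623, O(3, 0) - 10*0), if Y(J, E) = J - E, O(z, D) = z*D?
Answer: -467538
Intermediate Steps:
O(z, D) = D*z
-466915 + Y(-623, O(3, 0) - 10*0) = -466915 + (-623 - (0*3 - 10*0)) = -466915 + (-623 - (0 + 0)) = -466915 + (-623 - 1*0) = -466915 + (-623 + 0) = -466915 - 623 = -467538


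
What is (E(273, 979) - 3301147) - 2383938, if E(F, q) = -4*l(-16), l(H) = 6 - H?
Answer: -5685173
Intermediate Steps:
E(F, q) = -88 (E(F, q) = -4*(6 - 1*(-16)) = -4*(6 + 16) = -4*22 = -88)
(E(273, 979) - 3301147) - 2383938 = (-88 - 3301147) - 2383938 = -3301235 - 2383938 = -5685173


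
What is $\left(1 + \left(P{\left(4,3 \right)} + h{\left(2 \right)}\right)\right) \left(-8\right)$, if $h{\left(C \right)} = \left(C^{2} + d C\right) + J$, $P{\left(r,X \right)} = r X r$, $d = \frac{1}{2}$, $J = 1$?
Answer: $-440$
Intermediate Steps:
$d = \frac{1}{2} \approx 0.5$
$P{\left(r,X \right)} = X r^{2}$ ($P{\left(r,X \right)} = X r r = X r^{2}$)
$h{\left(C \right)} = 1 + C^{2} + \frac{C}{2}$ ($h{\left(C \right)} = \left(C^{2} + \frac{C}{2}\right) + 1 = 1 + C^{2} + \frac{C}{2}$)
$\left(1 + \left(P{\left(4,3 \right)} + h{\left(2 \right)}\right)\right) \left(-8\right) = \left(1 + \left(3 \cdot 4^{2} + \left(1 + 2^{2} + \frac{1}{2} \cdot 2\right)\right)\right) \left(-8\right) = \left(1 + \left(3 \cdot 16 + \left(1 + 4 + 1\right)\right)\right) \left(-8\right) = \left(1 + \left(48 + 6\right)\right) \left(-8\right) = \left(1 + 54\right) \left(-8\right) = 55 \left(-8\right) = -440$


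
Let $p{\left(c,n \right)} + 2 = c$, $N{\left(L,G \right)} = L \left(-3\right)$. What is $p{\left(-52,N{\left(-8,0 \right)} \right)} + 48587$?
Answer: $48533$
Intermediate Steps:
$N{\left(L,G \right)} = - 3 L$
$p{\left(c,n \right)} = -2 + c$
$p{\left(-52,N{\left(-8,0 \right)} \right)} + 48587 = \left(-2 - 52\right) + 48587 = -54 + 48587 = 48533$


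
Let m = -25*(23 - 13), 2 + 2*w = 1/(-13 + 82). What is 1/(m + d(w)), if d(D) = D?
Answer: -138/34637 ≈ -0.0039842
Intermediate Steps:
w = -137/138 (w = -1 + 1/(2*(-13 + 82)) = -1 + (½)/69 = -1 + (½)*(1/69) = -1 + 1/138 = -137/138 ≈ -0.99275)
m = -250 (m = -25*10 = -250)
1/(m + d(w)) = 1/(-250 - 137/138) = 1/(-34637/138) = -138/34637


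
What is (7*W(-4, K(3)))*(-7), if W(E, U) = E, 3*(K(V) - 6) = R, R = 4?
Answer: 196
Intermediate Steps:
K(V) = 22/3 (K(V) = 6 + (⅓)*4 = 6 + 4/3 = 22/3)
(7*W(-4, K(3)))*(-7) = (7*(-4))*(-7) = -28*(-7) = 196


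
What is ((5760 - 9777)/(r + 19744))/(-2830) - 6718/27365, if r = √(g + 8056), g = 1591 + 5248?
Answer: -740888615480602/3018808598043095 - 12051*√1655/1103164114030 ≈ -0.24542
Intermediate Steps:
g = 6839
r = 3*√1655 (r = √(6839 + 8056) = √14895 = 3*√1655 ≈ 122.05)
((5760 - 9777)/(r + 19744))/(-2830) - 6718/27365 = ((5760 - 9777)/(3*√1655 + 19744))/(-2830) - 6718/27365 = -4017/(19744 + 3*√1655)*(-1/2830) - 6718*1/27365 = 4017/(2830*(19744 + 3*√1655)) - 6718/27365 = -6718/27365 + 4017/(2830*(19744 + 3*√1655))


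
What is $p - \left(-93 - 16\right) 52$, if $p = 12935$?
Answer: $18603$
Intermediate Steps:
$p - \left(-93 - 16\right) 52 = 12935 - \left(-93 - 16\right) 52 = 12935 - \left(-109\right) 52 = 12935 - -5668 = 12935 + 5668 = 18603$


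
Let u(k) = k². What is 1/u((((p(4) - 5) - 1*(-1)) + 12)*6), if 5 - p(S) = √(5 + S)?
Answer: 1/3600 ≈ 0.00027778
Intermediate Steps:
p(S) = 5 - √(5 + S)
1/u((((p(4) - 5) - 1*(-1)) + 12)*6) = 1/((((((5 - √(5 + 4)) - 5) - 1*(-1)) + 12)*6)²) = 1/((((((5 - √9) - 5) + 1) + 12)*6)²) = 1/((((((5 - 1*3) - 5) + 1) + 12)*6)²) = 1/((((((5 - 3) - 5) + 1) + 12)*6)²) = 1/(((((2 - 5) + 1) + 12)*6)²) = 1/((((-3 + 1) + 12)*6)²) = 1/(((-2 + 12)*6)²) = 1/((10*6)²) = 1/(60²) = 1/3600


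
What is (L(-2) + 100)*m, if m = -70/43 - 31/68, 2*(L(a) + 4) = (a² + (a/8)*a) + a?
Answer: -2370177/11696 ≈ -202.65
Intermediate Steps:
L(a) = -4 + a/2 + 9*a²/16 (L(a) = -4 + ((a² + (a/8)*a) + a)/2 = -4 + ((a² + a²/8) + a)/2 = -4 + (9*a²/8 + a)/2 = -4 + (a + 9*a²/8)/2 = -4 + (a/2 + 9*a²/16) = -4 + a/2 + 9*a²/16)
m = -6093/2924 (m = -70*1/43 - 31*1/68 = -70/43 - 31/68 = -6093/2924 ≈ -2.0838)
(L(-2) + 100)*m = ((-4 + (½)*(-2) + (9/16)*(-2)²) + 100)*(-6093/2924) = ((-4 - 1 + (9/16)*4) + 100)*(-6093/2924) = ((-4 - 1 + 9/4) + 100)*(-6093/2924) = (-11/4 + 100)*(-6093/2924) = (389/4)*(-6093/2924) = -2370177/11696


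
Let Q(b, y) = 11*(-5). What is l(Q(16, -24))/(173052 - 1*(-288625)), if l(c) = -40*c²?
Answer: -121000/461677 ≈ -0.26209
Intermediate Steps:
Q(b, y) = -55
l(Q(16, -24))/(173052 - 1*(-288625)) = (-40*(-55)²)/(173052 - 1*(-288625)) = (-40*3025)/(173052 + 288625) = -121000/461677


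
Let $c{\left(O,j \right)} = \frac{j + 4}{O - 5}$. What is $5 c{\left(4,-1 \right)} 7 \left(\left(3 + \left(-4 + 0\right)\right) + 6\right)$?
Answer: $-525$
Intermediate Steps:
$c{\left(O,j \right)} = \frac{4 + j}{-5 + O}$
$5 c{\left(4,-1 \right)} 7 \left(\left(3 + \left(-4 + 0\right)\right) + 6\right) = 5 \frac{4 - 1}{-5 + 4} \cdot 7 \left(\left(3 + \left(-4 + 0\right)\right) + 6\right) = 5 \frac{1}{-1} \cdot 3 \cdot 7 \left(\left(3 - 4\right) + 6\right) = 5 \left(-1\right) 3 \cdot 7 \left(-1 + 6\right) = 5 \left(-3\right) 7 \cdot 5 = 5 \left(\left(-21\right) 5\right) = 5 \left(-105\right) = -525$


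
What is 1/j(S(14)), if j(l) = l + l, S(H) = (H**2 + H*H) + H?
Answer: 1/812 ≈ 0.0012315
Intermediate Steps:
S(H) = H + 2*H**2 (S(H) = (H**2 + H**2) + H = 2*H**2 + H = H + 2*H**2)
j(l) = 2*l
1/j(S(14)) = 1/(2*(14*(1 + 2*14))) = 1/(2*(14*(1 + 28))) = 1/(2*(14*29)) = 1/(2*406) = 1/812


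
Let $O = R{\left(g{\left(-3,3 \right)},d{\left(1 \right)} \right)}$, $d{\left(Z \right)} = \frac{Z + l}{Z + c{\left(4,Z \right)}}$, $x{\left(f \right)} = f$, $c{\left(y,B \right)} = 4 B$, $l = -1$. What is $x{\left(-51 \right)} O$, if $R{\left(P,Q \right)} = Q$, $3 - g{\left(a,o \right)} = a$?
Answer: $0$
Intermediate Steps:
$d{\left(Z \right)} = \frac{-1 + Z}{5 Z}$ ($d{\left(Z \right)} = \frac{Z - 1}{Z + 4 Z} = \frac{-1 + Z}{5 Z}$)
$g{\left(a,o \right)} = 3 - a$
$O = 0$ ($O = \frac{-1 + 1}{5 \cdot 1} = \frac{1}{5} \cdot 1 \cdot 0 = 0$)
$x{\left(-51 \right)} O = \left(-51\right) 0 = 0$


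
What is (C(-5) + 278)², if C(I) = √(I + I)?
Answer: (278 + I*√10)² ≈ 77274.0 + 1758.0*I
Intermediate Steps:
C(I) = √2*√I (C(I) = √(2*I) = √2*√I)
(C(-5) + 278)² = (√2*√(-5) + 278)² = (√2*(I*√5) + 278)² = (I*√10 + 278)² = (278 + I*√10)²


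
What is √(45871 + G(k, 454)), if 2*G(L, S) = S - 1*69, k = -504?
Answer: √184254/2 ≈ 214.62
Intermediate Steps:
G(L, S) = -69/2 + S/2 (G(L, S) = (S - 1*69)/2 = (S - 69)/2 = (-69 + S)/2 = -69/2 + S/2)
√(45871 + G(k, 454)) = √(45871 + (-69/2 + (½)*454)) = √(45871 + (-69/2 + 227)) = √(45871 + 385/2) = √(92127/2) = √184254/2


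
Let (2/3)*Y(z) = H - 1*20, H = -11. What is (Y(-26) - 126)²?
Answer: 119025/4 ≈ 29756.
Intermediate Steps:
Y(z) = -93/2 (Y(z) = 3*(-11 - 1*20)/2 = 3*(-11 - 20)/2 = (3/2)*(-31) = -93/2)
(Y(-26) - 126)² = (-93/2 - 126)² = (-345/2)² = 119025/4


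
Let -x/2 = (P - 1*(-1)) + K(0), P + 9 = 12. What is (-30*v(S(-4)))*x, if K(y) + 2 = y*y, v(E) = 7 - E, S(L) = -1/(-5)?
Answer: 816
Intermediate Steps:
P = 3 (P = -9 + 12 = 3)
S(L) = ⅕ (S(L) = -1*(-⅕) = ⅕)
K(y) = -2 + y² (K(y) = -2 + y*y = -2 + y²)
x = -4 (x = -2*((3 - 1*(-1)) + (-2 + 0²)) = -2*((3 + 1) + (-2 + 0)) = -2*(4 - 2) = -2*2 = -4)
(-30*v(S(-4)))*x = -30*(7 - 1*⅕)*(-4) = -30*(7 - ⅕)*(-4) = -30*34/5*(-4) = -204*(-4) = 816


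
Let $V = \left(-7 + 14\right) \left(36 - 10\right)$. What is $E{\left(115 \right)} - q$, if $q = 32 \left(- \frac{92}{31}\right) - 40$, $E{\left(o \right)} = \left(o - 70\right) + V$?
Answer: $\frac{11221}{31} \approx 361.97$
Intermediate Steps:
$V = 182$ ($V = 7 \cdot 26 = 182$)
$E{\left(o \right)} = 112 + o$ ($E{\left(o \right)} = \left(o - 70\right) + 182 = \left(-70 + o\right) + 182 = 112 + o$)
$q = - \frac{4184}{31}$ ($q = 32 \left(\left(-92\right) \frac{1}{31}\right) - 40 = 32 \left(- \frac{92}{31}\right) - 40 = - \frac{2944}{31} - 40 = - \frac{4184}{31} \approx -134.97$)
$E{\left(115 \right)} - q = \left(112 + 115\right) - - \frac{4184}{31} = 227 + \frac{4184}{31} = \frac{11221}{31}$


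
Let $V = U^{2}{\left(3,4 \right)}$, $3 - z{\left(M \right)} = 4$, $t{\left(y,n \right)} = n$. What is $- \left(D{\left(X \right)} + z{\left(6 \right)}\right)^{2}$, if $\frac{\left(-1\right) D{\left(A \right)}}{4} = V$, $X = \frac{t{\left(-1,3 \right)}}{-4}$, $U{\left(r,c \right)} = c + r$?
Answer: $-38809$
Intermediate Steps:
$z{\left(M \right)} = -1$ ($z{\left(M \right)} = 3 - 4 = -1$)
$X = - \frac{3}{4}$ ($X = \frac{3}{-4} = 3 \left(- \frac{1}{4}\right) = - \frac{3}{4} \approx -0.75$)
$V = 49$ ($V = \left(4 + 3\right)^{2} = 7^{2} = 49$)
$D{\left(A \right)} = -196$ ($D{\left(A \right)} = \left(-4\right) 49 = -196$)
$- \left(D{\left(X \right)} + z{\left(6 \right)}\right)^{2} = - \left(-196 - 1\right)^{2} = - \left(-197\right)^{2} = \left(-1\right) 38809 = -38809$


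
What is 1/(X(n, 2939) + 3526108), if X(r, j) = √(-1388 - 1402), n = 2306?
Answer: 1763054/6216718815227 - 3*I*√310/12433437630454 ≈ 2.836e-7 - 4.2483e-12*I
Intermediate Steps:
X(r, j) = 3*I*√310 (X(r, j) = √(-2790) = 3*I*√310)
1/(X(n, 2939) + 3526108) = 1/(3*I*√310 + 3526108) = 1/(3526108 + 3*I*√310)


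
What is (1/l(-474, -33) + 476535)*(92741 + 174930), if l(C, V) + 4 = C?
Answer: 60971098525159/478 ≈ 1.2755e+11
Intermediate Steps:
l(C, V) = -4 + C
(1/l(-474, -33) + 476535)*(92741 + 174930) = (1/(-4 - 474) + 476535)*(92741 + 174930) = (1/(-478) + 476535)*267671 = (-1/478 + 476535)*267671 = (227783729/478)*267671 = 60971098525159/478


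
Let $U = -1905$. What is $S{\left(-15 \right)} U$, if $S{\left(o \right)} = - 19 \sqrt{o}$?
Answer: $36195 i \sqrt{15} \approx 1.4018 \cdot 10^{5} i$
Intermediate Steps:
$S{\left(-15 \right)} U = - 19 \sqrt{-15} \left(-1905\right) = - 19 i \sqrt{15} \left(-1905\right) = 36195 i \sqrt{15}$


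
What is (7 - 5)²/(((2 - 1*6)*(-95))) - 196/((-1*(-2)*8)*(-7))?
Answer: 669/380 ≈ 1.7605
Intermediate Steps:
(7 - 5)²/(((2 - 1*6)*(-95))) - 196/((-1*(-2)*8)*(-7)) = 2²/(((2 - 6)*(-95))) - 196/((2*8)*(-7)) = 4/((-4*(-95))) - 196/(16*(-7)) = 4/380 - 196/(-112) = 4*(1/380) - 196*(-1/112) = 1/95 + 7/4 = 669/380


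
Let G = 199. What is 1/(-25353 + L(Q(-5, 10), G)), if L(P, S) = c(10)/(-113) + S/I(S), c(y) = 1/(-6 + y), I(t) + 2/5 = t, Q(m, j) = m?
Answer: -448836/11378890361 ≈ -3.9445e-5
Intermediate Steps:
I(t) = -⅖ + t
L(P, S) = -1/452 + S/(-⅖ + S) (L(P, S) = 1/((-6 + 10)*(-113)) + S/(-⅖ + S) = -1/113/4 + S/(-⅖ + S) = (¼)*(-1/113) + S/(-⅖ + S) = -1/452 + S/(-⅖ + S))
1/(-25353 + L(Q(-5, 10), G)) = 1/(-25353 + (2 + 2255*199)/(452*(-2 + 5*199))) = 1/(-25353 + (2 + 448745)/(452*(-2 + 995))) = 1/(-25353 + (1/452)*448747/993) = 1/(-25353 + (1/452)*(1/993)*448747) = 1/(-25353 + 448747/448836) = 1/(-11378890361/448836) = -448836/11378890361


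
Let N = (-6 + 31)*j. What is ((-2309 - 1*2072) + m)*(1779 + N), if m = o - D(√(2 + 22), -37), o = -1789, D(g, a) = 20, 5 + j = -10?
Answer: -8690760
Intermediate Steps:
j = -15 (j = -5 - 10 = -15)
N = -375 (N = (-6 + 31)*(-15) = 25*(-15) = -375)
m = -1809 (m = -1789 - 1*20 = -1789 - 20 = -1809)
((-2309 - 1*2072) + m)*(1779 + N) = ((-2309 - 1*2072) - 1809)*(1779 - 375) = ((-2309 - 2072) - 1809)*1404 = (-4381 - 1809)*1404 = -6190*1404 = -8690760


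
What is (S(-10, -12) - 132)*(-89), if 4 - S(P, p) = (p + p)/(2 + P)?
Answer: 11659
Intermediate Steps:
S(P, p) = 4 - 2*p/(2 + P) (S(P, p) = 4 - (p + p)/(2 + P) = 4 - 2*p/(2 + P))
(S(-10, -12) - 132)*(-89) = (2*(4 - 1*(-12) + 2*(-10))/(2 - 10) - 132)*(-89) = (2*(4 + 12 - 20)/(-8) - 132)*(-89) = (2*(-1/8)*(-4) - 132)*(-89) = (1 - 132)*(-89) = -131*(-89) = 11659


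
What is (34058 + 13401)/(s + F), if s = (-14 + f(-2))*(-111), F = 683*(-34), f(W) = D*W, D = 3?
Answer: -47459/21002 ≈ -2.2597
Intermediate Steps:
f(W) = 3*W
F = -23222
s = 2220 (s = (-14 + 3*(-2))*(-111) = (-14 - 6)*(-111) = -20*(-111) = 2220)
(34058 + 13401)/(s + F) = (34058 + 13401)/(2220 - 23222) = 47459/(-21002) = 47459*(-1/21002) = -47459/21002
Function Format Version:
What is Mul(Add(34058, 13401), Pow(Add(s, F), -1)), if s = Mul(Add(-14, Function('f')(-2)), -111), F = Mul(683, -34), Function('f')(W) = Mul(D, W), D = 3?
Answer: Rational(-47459, 21002) ≈ -2.2597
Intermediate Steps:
Function('f')(W) = Mul(3, W)
F = -23222
s = 2220 (s = Mul(Add(-14, Mul(3, -2)), -111) = Mul(Add(-14, -6), -111) = Mul(-20, -111) = 2220)
Mul(Add(34058, 13401), Pow(Add(s, F), -1)) = Mul(Add(34058, 13401), Pow(Add(2220, -23222), -1)) = Mul(47459, Pow(-21002, -1)) = Mul(47459, Rational(-1, 21002)) = Rational(-47459, 21002)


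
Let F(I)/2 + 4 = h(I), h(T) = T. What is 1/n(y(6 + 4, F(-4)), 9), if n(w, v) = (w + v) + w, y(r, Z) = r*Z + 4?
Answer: -1/303 ≈ -0.0033003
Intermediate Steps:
F(I) = -8 + 2*I
y(r, Z) = 4 + Z*r (y(r, Z) = Z*r + 4 = 4 + Z*r)
n(w, v) = v + 2*w (n(w, v) = (v + w) + w = v + 2*w)
1/n(y(6 + 4, F(-4)), 9) = 1/(9 + 2*(4 + (-8 + 2*(-4))*(6 + 4))) = 1/(9 + 2*(4 + (-8 - 8)*10)) = 1/(9 + 2*(4 - 16*10)) = 1/(9 + 2*(4 - 160)) = 1/(9 + 2*(-156)) = 1/(9 - 312) = 1/(-303) = -1/303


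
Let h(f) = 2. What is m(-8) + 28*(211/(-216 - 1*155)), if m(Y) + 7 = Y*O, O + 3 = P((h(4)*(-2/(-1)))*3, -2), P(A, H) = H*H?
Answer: -1639/53 ≈ -30.925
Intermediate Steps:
P(A, H) = H²
O = 1 (O = -3 + (-2)² = -3 + 4 = 1)
m(Y) = -7 + Y (m(Y) = -7 + Y*1 = -7 + Y)
m(-8) + 28*(211/(-216 - 1*155)) = (-7 - 8) + 28*(211/(-216 - 1*155)) = -15 + 28*(211/(-216 - 155)) = -15 + 28*(211/(-371)) = -15 + 28*(211*(-1/371)) = -15 + 28*(-211/371) = -15 - 844/53 = -1639/53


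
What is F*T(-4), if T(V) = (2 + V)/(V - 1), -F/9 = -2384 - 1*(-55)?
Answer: 41922/5 ≈ 8384.4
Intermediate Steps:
F = 20961 (F = -9*(-2384 - 1*(-55)) = -9*(-2384 + 55) = -9*(-2329) = 20961)
T(V) = (2 + V)/(-1 + V)
F*T(-4) = 20961*((2 - 4)/(-1 - 4)) = 20961*(-2/(-5)) = 20961*(-1/5*(-2)) = 20961*(2/5) = 41922/5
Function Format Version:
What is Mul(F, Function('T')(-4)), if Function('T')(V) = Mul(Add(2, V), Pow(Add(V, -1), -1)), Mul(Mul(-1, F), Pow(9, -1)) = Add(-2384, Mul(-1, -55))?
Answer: Rational(41922, 5) ≈ 8384.4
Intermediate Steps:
F = 20961 (F = Mul(-9, Add(-2384, Mul(-1, -55))) = Mul(-9, Add(-2384, 55)) = Mul(-9, -2329) = 20961)
Function('T')(V) = Mul(Pow(Add(-1, V), -1), Add(2, V)) (Function('T')(V) = Mul(Add(2, V), Pow(Add(-1, V), -1)) = Mul(Pow(Add(-1, V), -1), Add(2, V)))
Mul(F, Function('T')(-4)) = Mul(20961, Mul(Pow(Add(-1, -4), -1), Add(2, -4))) = Mul(20961, Mul(Pow(-5, -1), -2)) = Mul(20961, Mul(Rational(-1, 5), -2)) = Mul(20961, Rational(2, 5)) = Rational(41922, 5)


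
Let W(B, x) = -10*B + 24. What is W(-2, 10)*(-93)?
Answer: -4092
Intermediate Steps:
W(B, x) = 24 - 10*B
W(-2, 10)*(-93) = (24 - 10*(-2))*(-93) = (24 + 20)*(-93) = 44*(-93) = -4092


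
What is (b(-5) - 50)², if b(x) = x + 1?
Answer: 2916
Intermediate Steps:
b(x) = 1 + x
(b(-5) - 50)² = ((1 - 5) - 50)² = (-4 - 50)² = (-54)² = 2916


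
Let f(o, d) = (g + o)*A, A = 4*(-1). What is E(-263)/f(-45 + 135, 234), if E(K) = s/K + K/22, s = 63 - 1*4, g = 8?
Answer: 70467/2268112 ≈ 0.031069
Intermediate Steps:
s = 59 (s = 63 - 4 = 59)
A = -4
f(o, d) = -32 - 4*o (f(o, d) = (8 + o)*(-4) = -32 - 4*o)
E(K) = 59/K + K/22
E(-263)/f(-45 + 135, 234) = (59/(-263) + (1/22)*(-263))/(-32 - 4*(-45 + 135)) = (59*(-1/263) - 263/22)/(-32 - 4*90) = (-59/263 - 263/22)/(-32 - 360) = -70467/5786/(-392) = -70467/5786*(-1/392) = 70467/2268112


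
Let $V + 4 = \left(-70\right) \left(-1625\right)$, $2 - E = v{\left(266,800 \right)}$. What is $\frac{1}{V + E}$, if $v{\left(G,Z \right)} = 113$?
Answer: $\frac{1}{113635} \approx 8.8001 \cdot 10^{-6}$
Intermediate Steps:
$E = -111$ ($E = 2 - 113 = -111$)
$V = 113746$ ($V = -4 - -113750 = -4 + 113750 = 113746$)
$\frac{1}{V + E} = \frac{1}{113746 - 111} = \frac{1}{113635}$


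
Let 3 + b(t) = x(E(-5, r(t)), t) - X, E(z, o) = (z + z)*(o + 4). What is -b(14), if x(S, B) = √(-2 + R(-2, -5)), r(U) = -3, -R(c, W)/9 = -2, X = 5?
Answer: 4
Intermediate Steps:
R(c, W) = 18 (R(c, W) = -9*(-2) = 18)
E(z, o) = 2*z*(4 + o) (E(z, o) = (2*z)*(4 + o) = 2*z*(4 + o))
x(S, B) = 4 (x(S, B) = √(-2 + 18) = √16 = 4)
b(t) = -4 (b(t) = -3 + (4 - 1*5) = -3 + (4 - 5) = -3 - 1 = -4)
-b(14) = -1*(-4) = 4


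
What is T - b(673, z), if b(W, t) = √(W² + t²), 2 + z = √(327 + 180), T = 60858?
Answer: 60858 - 2*√(113360 - 13*√3) ≈ 60185.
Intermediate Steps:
z = -2 + 13*√3 (z = -2 + √(327 + 180) = -2 + √507 = -2 + 13*√3 ≈ 20.517)
T - b(673, z) = 60858 - √(673² + (-2 + 13*√3)²) = 60858 - √(452929 + (-2 + 13*√3)²)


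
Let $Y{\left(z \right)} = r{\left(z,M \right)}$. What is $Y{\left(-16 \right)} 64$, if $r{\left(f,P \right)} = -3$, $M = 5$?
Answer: $-192$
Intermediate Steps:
$Y{\left(z \right)} = -3$
$Y{\left(-16 \right)} 64 = \left(-3\right) 64 = -192$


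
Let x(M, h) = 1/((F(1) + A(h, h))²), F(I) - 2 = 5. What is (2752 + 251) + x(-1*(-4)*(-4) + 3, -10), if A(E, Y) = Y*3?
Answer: 1588588/529 ≈ 3003.0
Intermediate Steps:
F(I) = 7 (F(I) = 2 + 5 = 7)
A(E, Y) = 3*Y
x(M, h) = (7 + 3*h)⁻² (x(M, h) = 1/((7 + 3*h)²) = (7 + 3*h)⁻²)
(2752 + 251) + x(-1*(-4)*(-4) + 3, -10) = (2752 + 251) + (7 + 3*(-10))⁻² = 3003 + (7 - 30)⁻² = 3003 + (-23)⁻² = 3003 + 1/529 = 1588588/529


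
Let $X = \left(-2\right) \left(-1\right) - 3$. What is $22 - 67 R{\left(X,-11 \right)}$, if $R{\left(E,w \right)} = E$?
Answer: $89$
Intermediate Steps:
$X = -1$ ($X = 2 - 3 = -1$)
$22 - 67 R{\left(X,-11 \right)} = 22 - -67 = 22 + 67 = 89$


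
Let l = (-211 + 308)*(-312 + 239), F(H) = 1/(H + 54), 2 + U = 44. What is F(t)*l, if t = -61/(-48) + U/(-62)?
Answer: -10536528/81235 ≈ -129.70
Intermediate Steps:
U = 42 (U = -2 + 44 = 42)
t = 883/1488 (t = -61/(-48) + 42/(-62) = -61*(-1/48) + 42*(-1/62) = 61/48 - 21/31 = 883/1488 ≈ 0.59341)
F(H) = 1/(54 + H)
l = -7081 (l = 97*(-73) = -7081)
F(t)*l = -7081/(54 + 883/1488) = -7081/(81235/1488) = (1488/81235)*(-7081) = -10536528/81235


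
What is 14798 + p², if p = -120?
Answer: 29198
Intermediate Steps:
14798 + p² = 14798 + (-120)² = 14798 + 14400 = 29198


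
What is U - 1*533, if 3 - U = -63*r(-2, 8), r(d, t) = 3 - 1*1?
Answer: -404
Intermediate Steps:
r(d, t) = 2 (r(d, t) = 3 - 1 = 2)
U = 129 (U = 3 - (-63)*2 = 3 - 1*(-126) = 3 + 126 = 129)
U - 1*533 = 129 - 1*533 = 129 - 533 = -404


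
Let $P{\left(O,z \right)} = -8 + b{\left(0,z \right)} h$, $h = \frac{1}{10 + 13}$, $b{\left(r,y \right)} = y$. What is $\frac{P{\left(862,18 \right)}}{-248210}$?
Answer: $\frac{83}{2854415} \approx 2.9078 \cdot 10^{-5}$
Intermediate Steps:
$h = \frac{1}{23} \approx 0.043478$
$P{\left(O,z \right)} = -8 + \frac{z}{23}$ ($P{\left(O,z \right)} = -8 + z \frac{1}{23} = -8 + \frac{z}{23}$)
$\frac{P{\left(862,18 \right)}}{-248210} = \frac{-8 + \frac{1}{23} \cdot 18}{-248210} = \left(-8 + \frac{18}{23}\right) \left(- \frac{1}{248210}\right) = \left(- \frac{166}{23}\right) \left(- \frac{1}{248210}\right) = \frac{83}{2854415}$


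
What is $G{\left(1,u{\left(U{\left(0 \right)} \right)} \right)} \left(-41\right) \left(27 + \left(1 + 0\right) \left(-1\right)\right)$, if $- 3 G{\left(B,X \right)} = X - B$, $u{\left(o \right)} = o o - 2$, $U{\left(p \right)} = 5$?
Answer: $\frac{23452}{3} \approx 7817.3$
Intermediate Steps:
$u{\left(o \right)} = -2 + o^{2}$ ($u{\left(o \right)} = o^{2} - 2 = -2 + o^{2}$)
$G{\left(B,X \right)} = - \frac{X}{3} + \frac{B}{3}$ ($G{\left(B,X \right)} = - \frac{X - B}{3} = - \frac{X}{3} + \frac{B}{3}$)
$G{\left(1,u{\left(U{\left(0 \right)} \right)} \right)} \left(-41\right) \left(27 + \left(1 + 0\right) \left(-1\right)\right) = \left(- \frac{-2 + 5^{2}}{3} + \frac{1}{3} \cdot 1\right) \left(-41\right) \left(27 + \left(1 + 0\right) \left(-1\right)\right) = \left(- \frac{-2 + 25}{3} + \frac{1}{3}\right) \left(-41\right) \left(27 + 1 \left(-1\right)\right) = \left(\left(- \frac{1}{3}\right) 23 + \frac{1}{3}\right) \left(-41\right) \left(27 - 1\right) = \left(- \frac{23}{3} + \frac{1}{3}\right) \left(-41\right) 26 = \left(- \frac{22}{3}\right) \left(-41\right) 26 = \frac{902}{3} \cdot 26 = \frac{23452}{3}$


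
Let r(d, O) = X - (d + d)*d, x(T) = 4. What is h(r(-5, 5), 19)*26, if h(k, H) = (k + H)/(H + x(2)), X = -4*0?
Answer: -806/23 ≈ -35.043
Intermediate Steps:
X = 0
r(d, O) = -2*d**2 (r(d, O) = 0 - (d + d)*d = 0 - 2*d*d = 0 - 2*d**2 = -2*d**2)
h(k, H) = (H + k)/(4 + H) (h(k, H) = (k + H)/(H + 4) = (H + k)/(4 + H))
h(r(-5, 5), 19)*26 = ((19 - 2*(-5)**2)/(4 + 19))*26 = ((19 - 2*25)/23)*26 = ((19 - 50)/23)*26 = ((1/23)*(-31))*26 = -31/23*26 = -806/23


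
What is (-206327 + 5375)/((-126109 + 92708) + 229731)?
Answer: -100476/98165 ≈ -1.0235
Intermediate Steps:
(-206327 + 5375)/((-126109 + 92708) + 229731) = -200952/(-33401 + 229731) = -200952/196330 = -200952*1/196330 = -100476/98165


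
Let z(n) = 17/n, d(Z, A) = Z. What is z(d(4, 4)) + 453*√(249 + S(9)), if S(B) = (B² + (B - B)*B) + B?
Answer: 17/4 + 453*√339 ≈ 8344.9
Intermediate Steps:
S(B) = B + B² (S(B) = (B² + 0*B) + B = (B² + 0) + B = B² + B = B + B²)
z(d(4, 4)) + 453*√(249 + S(9)) = 17/4 + 453*√(249 + 9*(1 + 9)) = 17*(¼) + 453*√(249 + 9*10) = 17/4 + 453*√(249 + 90) = 17/4 + 453*√339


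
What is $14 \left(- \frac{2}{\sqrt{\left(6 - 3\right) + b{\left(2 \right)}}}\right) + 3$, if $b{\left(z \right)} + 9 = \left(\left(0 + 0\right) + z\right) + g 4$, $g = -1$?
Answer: $3 + 7 i \sqrt{2} \approx 3.0 + 9.8995 i$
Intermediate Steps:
$b{\left(z \right)} = -13 + z$ ($b{\left(z \right)} = -9 + \left(\left(\left(0 + 0\right) + z\right) - 4\right) = -9 + \left(\left(0 + z\right) - 4\right) = -9 + \left(z - 4\right) = -9 + \left(-4 + z\right) = -13 + z$)
$14 \left(- \frac{2}{\sqrt{\left(6 - 3\right) + b{\left(2 \right)}}}\right) + 3 = 14 \left(- \frac{2}{\sqrt{\left(6 - 3\right) + \left(-13 + 2\right)}}\right) + 3 = 14 \left(- \frac{2}{\sqrt{3 - 11}}\right) + 3 = 14 \left(- \frac{2}{\sqrt{-8}}\right) + 3 = 14 \left(- \frac{2}{2 i \sqrt{2}}\right) + 3 = 14 \left(- 2 \left(- \frac{i \sqrt{2}}{4}\right)\right) + 3 = 14 \frac{i \sqrt{2}}{2} + 3 = 7 i \sqrt{2} + 3 = 3 + 7 i \sqrt{2}$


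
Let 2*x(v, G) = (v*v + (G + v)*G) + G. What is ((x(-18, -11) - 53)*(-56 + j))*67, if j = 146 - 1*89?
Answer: 17621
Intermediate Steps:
x(v, G) = G/2 + v**2/2 + G*(G + v)/2 (x(v, G) = ((v*v + (G + v)*G) + G)/2 = ((v**2 + G*(G + v)) + G)/2 = (G + v**2 + G*(G + v))/2 = G/2 + v**2/2 + G*(G + v)/2)
j = 57 (j = 146 - 89 = 57)
((x(-18, -11) - 53)*(-56 + j))*67 = ((((1/2)*(-11) + (1/2)*(-11)**2 + (1/2)*(-18)**2 + (1/2)*(-11)*(-18)) - 53)*(-56 + 57))*67 = (((-11/2 + (1/2)*121 + (1/2)*324 + 99) - 53)*1)*67 = (((-11/2 + 121/2 + 162 + 99) - 53)*1)*67 = ((316 - 53)*1)*67 = (263*1)*67 = 263*67 = 17621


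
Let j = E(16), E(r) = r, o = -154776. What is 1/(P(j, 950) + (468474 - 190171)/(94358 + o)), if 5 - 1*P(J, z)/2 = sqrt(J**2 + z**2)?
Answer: -19688836586/13181340100578247 - 14601338896*sqrt(225689)/13181340100578247 ≈ -0.00052774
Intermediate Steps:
j = 16
P(J, z) = 10 - 2*sqrt(J**2 + z**2)
1/(P(j, 950) + (468474 - 190171)/(94358 + o)) = 1/((10 - 2*sqrt(16**2 + 950**2)) + (468474 - 190171)/(94358 - 154776)) = 1/((10 - 2*sqrt(256 + 902500)) + 278303/(-60418)) = 1/((10 - 4*sqrt(225689)) + 278303*(-1/60418)) = 1/((10 - 4*sqrt(225689)) - 278303/60418) = 1/(325877/60418 - 4*sqrt(225689))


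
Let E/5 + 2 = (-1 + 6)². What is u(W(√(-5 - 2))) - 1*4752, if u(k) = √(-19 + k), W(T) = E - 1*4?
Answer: -4752 + 2*√23 ≈ -4742.4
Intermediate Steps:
E = 115 (E = -10 + 5*(-1 + 6)² = -10 + 5*5² = -10 + 5*25 = -10 + 125 = 115)
W(T) = 111 (W(T) = 115 - 1*4 = 115 - 4 = 111)
u(W(√(-5 - 2))) - 1*4752 = √(-19 + 111) - 1*4752 = √92 - 4752 = 2*√23 - 4752 = -4752 + 2*√23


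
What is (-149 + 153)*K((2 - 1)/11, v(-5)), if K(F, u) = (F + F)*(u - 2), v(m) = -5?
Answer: -56/11 ≈ -5.0909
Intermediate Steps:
K(F, u) = 2*F*(-2 + u) (K(F, u) = (2*F)*(-2 + u) = 2*F*(-2 + u))
(-149 + 153)*K((2 - 1)/11, v(-5)) = (-149 + 153)*(2*((2 - 1)/11)*(-2 - 5)) = 4*(2*(1*(1/11))*(-7)) = 4*(2*(1/11)*(-7)) = 4*(-14/11) = -56/11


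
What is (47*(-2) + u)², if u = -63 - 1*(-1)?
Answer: 24336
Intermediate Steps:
u = -62 (u = -63 + 1 = -62)
(47*(-2) + u)² = (47*(-2) - 62)² = (-94 - 62)² = (-156)² = 24336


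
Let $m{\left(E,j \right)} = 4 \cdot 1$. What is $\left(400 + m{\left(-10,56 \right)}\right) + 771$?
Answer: $1175$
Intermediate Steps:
$m{\left(E,j \right)} = 4$
$\left(400 + m{\left(-10,56 \right)}\right) + 771 = \left(400 + 4\right) + 771 = 404 + 771 = 1175$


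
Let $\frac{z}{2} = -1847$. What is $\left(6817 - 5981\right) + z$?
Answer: $-2858$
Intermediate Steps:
$z = -3694$ ($z = 2 \left(-1847\right) = -3694$)
$\left(6817 - 5981\right) + z = \left(6817 - 5981\right) - 3694 = 836 - 3694 = -2858$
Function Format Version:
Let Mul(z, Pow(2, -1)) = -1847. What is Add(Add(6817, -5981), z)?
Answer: -2858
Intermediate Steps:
z = -3694 (z = Mul(2, -1847) = -3694)
Add(Add(6817, -5981), z) = Add(Add(6817, -5981), -3694) = Add(836, -3694) = -2858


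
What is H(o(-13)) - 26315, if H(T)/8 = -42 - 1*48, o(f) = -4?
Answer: -27035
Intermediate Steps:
H(T) = -720 (H(T) = 8*(-42 - 1*48) = 8*(-42 - 48) = 8*(-90) = -720)
H(o(-13)) - 26315 = -720 - 26315 = -27035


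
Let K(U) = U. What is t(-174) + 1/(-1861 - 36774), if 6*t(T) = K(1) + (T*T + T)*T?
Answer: -202360355351/231810 ≈ -8.7296e+5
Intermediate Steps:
t(T) = ⅙ + T*(T + T²)/6 (t(T) = (1 + (T*T + T)*T)/6 = (1 + (T² + T)*T)/6 = (1 + (T + T²)*T)/6 = (1 + T*(T + T²))/6 = ⅙ + T*(T + T²)/6)
t(-174) + 1/(-1861 - 36774) = (⅙ + (⅙)*(-174)² + (⅙)*(-174)³) + 1/(-1861 - 36774) = (⅙ + (⅙)*30276 + (⅙)*(-5268024)) + 1/(-38635) = (⅙ + 5046 - 878004) - 1/38635 = -5237747/6 - 1/38635 = -202360355351/231810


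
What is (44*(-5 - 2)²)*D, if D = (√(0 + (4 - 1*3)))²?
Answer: 2156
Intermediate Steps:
D = 1 (D = (√(0 + (4 - 3)))² = (√(0 + 1))² = (√1)² = 1² = 1)
(44*(-5 - 2)²)*D = (44*(-5 - 2)²)*1 = (44*(-7)²)*1 = (44*49)*1 = 2156*1 = 2156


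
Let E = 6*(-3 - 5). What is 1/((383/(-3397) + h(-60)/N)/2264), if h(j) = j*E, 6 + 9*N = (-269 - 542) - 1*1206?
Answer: -15558504584/88825049 ≈ -175.16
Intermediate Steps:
E = -48 (E = 6*(-8) = -48)
N = -2023/9 (N = -⅔ + ((-269 - 542) - 1*1206)/9 = -⅔ + (-811 - 1206)/9 = -⅔ + (⅑)*(-2017) = -⅔ - 2017/9 = -2023/9 ≈ -224.78)
h(j) = -48*j (h(j) = j*(-48) = -48*j)
1/((383/(-3397) + h(-60)/N)/2264) = 1/((383/(-3397) + (-48*(-60))/(-2023/9))/2264) = 1/((383*(-1/3397) + 2880*(-9/2023))*(1/2264)) = 1/((-383/3397 - 25920/2023)*(1/2264)) = 1/(-88825049/6872131*1/2264) = 1/(-88825049/15558504584) = -15558504584/88825049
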